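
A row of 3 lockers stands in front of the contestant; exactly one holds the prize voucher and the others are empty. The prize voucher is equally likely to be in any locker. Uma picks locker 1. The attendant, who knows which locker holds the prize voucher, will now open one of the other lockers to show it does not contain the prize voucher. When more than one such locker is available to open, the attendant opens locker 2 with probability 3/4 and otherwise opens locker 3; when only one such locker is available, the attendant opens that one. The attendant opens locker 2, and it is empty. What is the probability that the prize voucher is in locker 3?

Consider each possible location of the prize voucher in turn.
If it is in locker 1 (prior 1/3): locker 2 is available, opened with probability 3/4; weight (1/3)·(3/4) = 1/4.
If it is in locker 2 (prior 1/3): the attendant opened locker 2, so this case is ruled out; weight (1/3)·0 = 0.
If it is in locker 3 (prior 1/3): only locker 2 is available, probability 1; weight (1/3)·1 = 1/3.
The weights sum to 7/12.
So P(the prize voucher in locker 3 | the attendant opened locker 2) = (1/3) / (7/12) = 4/7.

4/7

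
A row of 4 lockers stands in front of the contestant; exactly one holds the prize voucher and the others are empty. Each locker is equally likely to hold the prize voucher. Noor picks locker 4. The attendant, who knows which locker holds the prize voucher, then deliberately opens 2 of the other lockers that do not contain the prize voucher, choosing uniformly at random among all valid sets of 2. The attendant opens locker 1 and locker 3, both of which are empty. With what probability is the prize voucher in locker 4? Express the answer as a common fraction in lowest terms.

Apply Bayes' rule, conditioning on where the prize voucher actually is.
If it is in either of lockers 1 and 3 (prior 1/4 each): that locker was opened and seen not to hold the prize — ruled out; weight (1/4)·0 = 0 each.
If it is in locker 2 (prior 1/4): the attendant has no choice, probability 1; weight (1/4)·1 = 1/4.
If it is in locker 4 (prior 1/4): the attendant has 3 equally likely choices, so probability 1/3; weight (1/4)·(1/3) = 1/12.
The weights sum to 1/3.
So P(the prize voucher in locker 4 | the attendant opened locker 1 and locker 3) = (1/12) / (1/3) = 1/4.

1/4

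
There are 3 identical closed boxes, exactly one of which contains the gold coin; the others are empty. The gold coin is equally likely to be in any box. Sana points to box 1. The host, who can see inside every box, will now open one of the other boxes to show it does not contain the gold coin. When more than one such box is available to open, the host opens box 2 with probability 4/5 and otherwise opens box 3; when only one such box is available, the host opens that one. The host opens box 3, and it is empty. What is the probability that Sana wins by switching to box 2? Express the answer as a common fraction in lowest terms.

5/6

Apply Bayes' rule, conditioning on where the gold coin actually is.
If it is in box 1 (prior 1/3): box 2 is available but not opened, probability 1/5; weight (1/3)·(1/5) = 1/15.
If it is in box 2 (prior 1/3): only box 3 is available, probability 1; weight (1/3)·1 = 1/3.
If it is in box 3 (prior 1/3): the host opened box 3, so this case is ruled out; weight (1/3)·0 = 0.
The weights sum to 2/5.
So P(the gold coin in box 2 | the host opened box 3) = (1/3) / (2/5) = 5/6.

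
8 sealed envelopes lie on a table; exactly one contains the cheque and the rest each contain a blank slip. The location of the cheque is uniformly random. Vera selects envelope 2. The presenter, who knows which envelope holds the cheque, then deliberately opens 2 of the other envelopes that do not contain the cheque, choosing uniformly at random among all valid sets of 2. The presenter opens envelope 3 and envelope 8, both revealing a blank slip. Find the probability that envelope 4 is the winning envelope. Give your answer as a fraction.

Consider each possible location of the cheque in turn.
If it is in any of envelopes 1, 4, 5, 6, and 7 (prior 1/8 each): the presenter has 15 equally likely choices, so probability 1/15; weight (1/8)·(1/15) = 1/120 each.
If it is in envelope 2 (prior 1/8): the presenter has 21 equally likely choices, so probability 1/21; weight (1/8)·(1/21) = 1/168.
If it is in either of envelopes 3 and 8 (prior 1/8 each): that envelope was opened and seen not to hold the prize — ruled out; weight (1/8)·0 = 0 each.
The weights sum to 1/21.
So P(the cheque in envelope 4 | the presenter opened envelope 3 and envelope 8) = (1/120) / (1/21) = 7/40.

7/40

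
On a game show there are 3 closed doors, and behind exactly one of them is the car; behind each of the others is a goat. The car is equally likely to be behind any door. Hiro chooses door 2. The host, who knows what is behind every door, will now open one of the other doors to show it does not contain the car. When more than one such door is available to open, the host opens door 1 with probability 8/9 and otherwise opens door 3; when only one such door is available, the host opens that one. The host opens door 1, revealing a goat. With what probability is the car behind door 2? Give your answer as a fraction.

Apply Bayes' rule, conditioning on where the car actually is.
If it is behind door 1 (prior 1/3): the host opened door 1, so this case is ruled out; weight (1/3)·0 = 0.
If it is behind door 2 (prior 1/3): door 1 is available, opened with probability 8/9; weight (1/3)·(8/9) = 8/27.
If it is behind door 3 (prior 1/3): only door 1 is available, probability 1; weight (1/3)·1 = 1/3.
The weights sum to 17/27.
So P(the car behind door 2 | the host opened door 1) = (8/27) / (17/27) = 8/17.

8/17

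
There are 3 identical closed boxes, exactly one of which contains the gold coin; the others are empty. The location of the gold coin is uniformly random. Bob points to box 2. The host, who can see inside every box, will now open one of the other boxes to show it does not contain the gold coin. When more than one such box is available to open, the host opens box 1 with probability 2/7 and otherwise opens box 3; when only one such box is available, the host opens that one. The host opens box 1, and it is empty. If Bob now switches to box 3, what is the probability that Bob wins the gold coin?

7/9

Apply Bayes' rule, conditioning on where the gold coin actually is.
If it is in box 1 (prior 1/3): the host opened box 1, so this case is ruled out; weight (1/3)·0 = 0.
If it is in box 2 (prior 1/3): box 1 is available, opened with probability 2/7; weight (1/3)·(2/7) = 2/21.
If it is in box 3 (prior 1/3): only box 1 is available, probability 1; weight (1/3)·1 = 1/3.
The weights sum to 3/7.
So P(the gold coin in box 3 | the host opened box 1) = (1/3) / (3/7) = 7/9.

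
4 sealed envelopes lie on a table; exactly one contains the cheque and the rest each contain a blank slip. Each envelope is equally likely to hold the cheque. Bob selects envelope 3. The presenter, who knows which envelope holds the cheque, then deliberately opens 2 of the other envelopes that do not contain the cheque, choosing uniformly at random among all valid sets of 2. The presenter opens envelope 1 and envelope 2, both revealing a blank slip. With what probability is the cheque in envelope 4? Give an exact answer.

Condition on the true location of the cheque.
If it is in either of envelopes 1 and 2 (prior 1/4 each): that envelope was opened and seen not to hold the prize — ruled out; weight (1/4)·0 = 0 each.
If it is in envelope 3 (prior 1/4): the presenter has 3 equally likely choices, so probability 1/3; weight (1/4)·(1/3) = 1/12.
If it is in envelope 4 (prior 1/4): the presenter has no choice, probability 1; weight (1/4)·1 = 1/4.
The weights sum to 1/3.
So P(the cheque in envelope 4 | the presenter opened envelope 1 and envelope 2) = (1/4) / (1/3) = 3/4.

3/4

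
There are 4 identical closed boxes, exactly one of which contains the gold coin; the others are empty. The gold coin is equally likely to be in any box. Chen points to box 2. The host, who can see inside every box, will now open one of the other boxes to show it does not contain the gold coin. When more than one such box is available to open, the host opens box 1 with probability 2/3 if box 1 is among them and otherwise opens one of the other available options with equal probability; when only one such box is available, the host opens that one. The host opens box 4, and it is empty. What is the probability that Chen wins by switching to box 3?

Condition on the true location of the gold coin.
If it is in box 1 (prior 1/4): box 1 holds the prize so is unavailable; the host chooses uniformly among the 2 others, probability 1/2; weight (1/4)·(1/2) = 1/8.
If it is in box 2 (prior 1/4): box 1 is available but not opened; box 4 gets probability (1 − 2/3)/2 = 1/6; weight (1/4)·(1/6) = 1/24.
If it is in box 3 (prior 1/4): box 1 is available but not opened, probability 1/3; weight (1/4)·(1/3) = 1/12.
If it is in box 4 (prior 1/4): the host opened box 4, so this case is ruled out; weight (1/4)·0 = 0.
The weights sum to 1/4.
So P(the gold coin in box 3 | the host opened box 4) = (1/12) / (1/4) = 1/3.

1/3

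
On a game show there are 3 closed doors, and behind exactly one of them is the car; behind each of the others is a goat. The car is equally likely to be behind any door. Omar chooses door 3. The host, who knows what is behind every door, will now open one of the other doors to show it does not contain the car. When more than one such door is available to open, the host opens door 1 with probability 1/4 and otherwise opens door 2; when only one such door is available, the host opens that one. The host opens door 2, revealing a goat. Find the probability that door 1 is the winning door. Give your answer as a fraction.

4/7

Consider each possible location of the car in turn.
If it is behind door 1 (prior 1/3): only door 2 is available, probability 1; weight (1/3)·1 = 1/3.
If it is behind door 2 (prior 1/3): the host opened door 2, so this case is ruled out; weight (1/3)·0 = 0.
If it is behind door 3 (prior 1/3): door 1 is available but not opened, probability 3/4; weight (1/3)·(3/4) = 1/4.
The weights sum to 7/12.
So P(the car behind door 1 | the host opened door 2) = (1/3) / (7/12) = 4/7.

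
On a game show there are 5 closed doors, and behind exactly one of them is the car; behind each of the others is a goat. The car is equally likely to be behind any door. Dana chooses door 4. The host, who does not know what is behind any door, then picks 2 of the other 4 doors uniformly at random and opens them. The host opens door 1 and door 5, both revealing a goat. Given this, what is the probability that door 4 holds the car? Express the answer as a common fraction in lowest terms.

Because the host chose which doors to open without knowing where the car is, the choice is independent of the prize location. Learning that none of the 2 opened doors holds the car simply rules out those 2 locations and leaves the remaining 3 doors still equally likely by symmetry.
So P(the car behind door 4) = 1/3.

1/3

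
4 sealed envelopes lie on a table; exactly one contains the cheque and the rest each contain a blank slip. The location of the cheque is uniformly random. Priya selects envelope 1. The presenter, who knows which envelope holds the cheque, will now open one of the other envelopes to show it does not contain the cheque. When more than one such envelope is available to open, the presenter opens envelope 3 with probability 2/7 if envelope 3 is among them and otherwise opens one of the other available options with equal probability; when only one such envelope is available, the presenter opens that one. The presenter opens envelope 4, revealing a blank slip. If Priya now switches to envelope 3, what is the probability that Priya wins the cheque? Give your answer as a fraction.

Condition on the true location of the cheque.
If it is in envelope 1 (prior 1/4): envelope 3 is available but not opened; envelope 4 gets probability (1 − 2/7)/2 = 5/14; weight (1/4)·(5/14) = 5/56.
If it is in envelope 2 (prior 1/4): envelope 3 is available but not opened, probability 5/7; weight (1/4)·(5/7) = 5/28.
If it is in envelope 3 (prior 1/4): envelope 3 holds the prize so is unavailable; the presenter chooses uniformly among the 2 others, probability 1/2; weight (1/4)·(1/2) = 1/8.
If it is in envelope 4 (prior 1/4): the presenter opened envelope 4, so this case is ruled out; weight (1/4)·0 = 0.
The weights sum to 11/28.
So P(the cheque in envelope 3 | the presenter opened envelope 4) = (1/8) / (11/28) = 7/22.

7/22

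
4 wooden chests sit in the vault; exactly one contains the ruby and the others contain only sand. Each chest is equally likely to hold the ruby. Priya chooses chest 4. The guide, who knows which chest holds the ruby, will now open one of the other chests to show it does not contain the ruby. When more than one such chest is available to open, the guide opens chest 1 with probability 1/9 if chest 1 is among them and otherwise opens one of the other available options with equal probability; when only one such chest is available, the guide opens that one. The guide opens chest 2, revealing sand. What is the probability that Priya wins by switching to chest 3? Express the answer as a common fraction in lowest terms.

Apply Bayes' rule, conditioning on where the ruby actually is.
If it is in chest 1 (prior 1/4): chest 1 holds the prize so is unavailable; the guide chooses uniformly among the 2 others, probability 1/2; weight (1/4)·(1/2) = 1/8.
If it is in chest 2 (prior 1/4): the guide opened chest 2, so this case is ruled out; weight (1/4)·0 = 0.
If it is in chest 3 (prior 1/4): chest 1 is available but not opened, probability 8/9; weight (1/4)·(8/9) = 2/9.
If it is in chest 4 (prior 1/4): chest 1 is available but not opened; chest 2 gets probability (1 − 1/9)/2 = 4/9; weight (1/4)·(4/9) = 1/9.
The weights sum to 11/24.
So P(the ruby in chest 3 | the guide opened chest 2) = (2/9) / (11/24) = 16/33.

16/33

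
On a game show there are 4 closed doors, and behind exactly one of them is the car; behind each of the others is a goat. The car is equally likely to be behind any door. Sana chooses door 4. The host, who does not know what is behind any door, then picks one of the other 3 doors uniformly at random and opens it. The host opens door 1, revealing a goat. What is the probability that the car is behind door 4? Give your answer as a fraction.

Because the host chose which door to open without knowing where the car is, the choice is independent of the prize location. Learning that door 1 does not hold the car simply rules out that one location and leaves the remaining 3 doors still equally likely by symmetry.
So P(the car behind door 4) = 1/3.

1/3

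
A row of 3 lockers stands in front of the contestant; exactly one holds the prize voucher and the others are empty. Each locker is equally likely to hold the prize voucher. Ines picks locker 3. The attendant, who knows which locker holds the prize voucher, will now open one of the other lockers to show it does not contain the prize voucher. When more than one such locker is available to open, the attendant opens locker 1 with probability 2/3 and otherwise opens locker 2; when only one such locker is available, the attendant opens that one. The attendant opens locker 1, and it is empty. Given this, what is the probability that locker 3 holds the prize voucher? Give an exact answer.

Condition on the true location of the prize voucher.
If it is in locker 1 (prior 1/3): the attendant opened locker 1, so this case is ruled out; weight (1/3)·0 = 0.
If it is in locker 2 (prior 1/3): only locker 1 is available, probability 1; weight (1/3)·1 = 1/3.
If it is in locker 3 (prior 1/3): locker 1 is available, opened with probability 2/3; weight (1/3)·(2/3) = 2/9.
The weights sum to 5/9.
So P(the prize voucher in locker 3 | the attendant opened locker 1) = (2/9) / (5/9) = 2/5.

2/5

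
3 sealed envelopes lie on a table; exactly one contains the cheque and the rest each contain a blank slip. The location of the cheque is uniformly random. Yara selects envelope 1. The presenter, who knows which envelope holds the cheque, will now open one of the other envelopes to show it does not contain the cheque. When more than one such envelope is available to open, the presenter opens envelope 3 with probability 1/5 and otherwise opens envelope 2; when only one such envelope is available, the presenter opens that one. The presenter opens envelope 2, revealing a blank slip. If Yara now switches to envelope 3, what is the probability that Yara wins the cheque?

Condition on the true location of the cheque.
If it is in envelope 1 (prior 1/3): envelope 3 is available but not opened, probability 4/5; weight (1/3)·(4/5) = 4/15.
If it is in envelope 2 (prior 1/3): the presenter opened envelope 2, so this case is ruled out; weight (1/3)·0 = 0.
If it is in envelope 3 (prior 1/3): only envelope 2 is available, probability 1; weight (1/3)·1 = 1/3.
The weights sum to 3/5.
So P(the cheque in envelope 3 | the presenter opened envelope 2) = (1/3) / (3/5) = 5/9.

5/9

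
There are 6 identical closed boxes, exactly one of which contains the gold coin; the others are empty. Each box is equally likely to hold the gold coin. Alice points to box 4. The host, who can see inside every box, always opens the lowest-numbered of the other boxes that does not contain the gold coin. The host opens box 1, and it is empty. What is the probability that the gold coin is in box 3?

Consider each possible location of the gold coin in turn.
If it is in box 1 (prior 1/6): the host opened box 1, so this case is ruled out; weight (1/6)·0 = 0.
If it is in any of boxes 2, 3, 4, 5, and 6 (prior 1/6 each): box 1 is the lowest-numbered option available, probability 1; weight (1/6)·1 = 1/6 each.
The weights sum to 5/6.
So P(the gold coin in box 3 | the host opened box 1) = (1/6) / (5/6) = 1/5.

1/5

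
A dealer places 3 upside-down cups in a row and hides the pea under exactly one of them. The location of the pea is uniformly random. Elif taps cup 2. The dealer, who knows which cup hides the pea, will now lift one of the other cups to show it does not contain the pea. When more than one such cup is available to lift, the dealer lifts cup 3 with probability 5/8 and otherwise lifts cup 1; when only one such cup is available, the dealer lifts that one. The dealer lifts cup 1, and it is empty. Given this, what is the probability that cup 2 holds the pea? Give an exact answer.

Consider each possible location of the pea in turn.
If it is under cup 1 (prior 1/3): the dealer opened cup 1, so this case is ruled out; weight (1/3)·0 = 0.
If it is under cup 2 (prior 1/3): cup 3 is available but not opened, probability 3/8; weight (1/3)·(3/8) = 1/8.
If it is under cup 3 (prior 1/3): only cup 1 is available, probability 1; weight (1/3)·1 = 1/3.
The weights sum to 11/24.
So P(the pea under cup 2 | the dealer opened cup 1) = (1/8) / (11/24) = 3/11.

3/11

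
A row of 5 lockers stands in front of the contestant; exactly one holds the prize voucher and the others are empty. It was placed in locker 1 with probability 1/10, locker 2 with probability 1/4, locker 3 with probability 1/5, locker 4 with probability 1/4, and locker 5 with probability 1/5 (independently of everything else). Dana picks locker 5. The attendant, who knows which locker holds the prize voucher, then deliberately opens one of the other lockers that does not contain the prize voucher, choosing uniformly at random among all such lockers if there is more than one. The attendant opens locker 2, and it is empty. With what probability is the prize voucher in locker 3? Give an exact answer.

Apply Bayes' rule, conditioning on where the prize voucher actually is.
If it is in locker 1 (prior 1/10): the attendant has 3 equally likely choices, so probability 1/3; weight (1/10)·(1/3) = 1/30.
If it is in locker 2 (prior 1/4): the attendant opened locker 2, so this case is ruled out; weight (1/4)·0 = 0.
If it is in locker 3 (prior 1/5): the attendant has 3 equally likely choices, so probability 1/3; weight (1/5)·(1/3) = 1/15.
If it is in locker 4 (prior 1/4): the attendant has 3 equally likely choices, so probability 1/3; weight (1/4)·(1/3) = 1/12.
If it is in locker 5 (prior 1/5): the attendant has 4 equally likely choices, so probability 1/4; weight (1/5)·(1/4) = 1/20.
The weights sum to 7/30.
So P(the prize voucher in locker 3 | the attendant opened locker 2) = (1/15) / (7/30) = 2/7.

2/7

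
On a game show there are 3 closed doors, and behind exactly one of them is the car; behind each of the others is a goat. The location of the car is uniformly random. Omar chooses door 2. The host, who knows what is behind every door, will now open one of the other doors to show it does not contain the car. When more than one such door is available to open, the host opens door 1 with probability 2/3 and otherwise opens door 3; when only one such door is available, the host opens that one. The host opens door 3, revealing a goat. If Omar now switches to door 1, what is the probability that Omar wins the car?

Consider each possible location of the car in turn.
If it is behind door 1 (prior 1/3): only door 3 is available, probability 1; weight (1/3)·1 = 1/3.
If it is behind door 2 (prior 1/3): door 1 is available but not opened, probability 1/3; weight (1/3)·(1/3) = 1/9.
If it is behind door 3 (prior 1/3): the host opened door 3, so this case is ruled out; weight (1/3)·0 = 0.
The weights sum to 4/9.
So P(the car behind door 1 | the host opened door 3) = (1/3) / (4/9) = 3/4.

3/4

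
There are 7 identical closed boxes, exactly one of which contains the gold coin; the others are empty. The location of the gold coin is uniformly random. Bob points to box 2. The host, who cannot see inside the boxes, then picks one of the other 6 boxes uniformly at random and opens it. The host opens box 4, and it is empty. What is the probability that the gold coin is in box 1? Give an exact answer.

1/6

Consider each possible location of the gold coin in turn.
If it is in any of boxes 1, 2, 3, 5, 6, and 7 (prior 1/7 each): the host picks box 4 with probability 1/6 regardless, and it is not the prize; weight (1/7)·(1/6) = 1/42 each.
If it is in box 4 (prior 1/7): the host opened box 4, so this case is ruled out; weight (1/7)·0 = 0.
The weights sum to 1/7.
So P(the gold coin in box 1 | the host opened box 4) = (1/42) / (1/7) = 1/6.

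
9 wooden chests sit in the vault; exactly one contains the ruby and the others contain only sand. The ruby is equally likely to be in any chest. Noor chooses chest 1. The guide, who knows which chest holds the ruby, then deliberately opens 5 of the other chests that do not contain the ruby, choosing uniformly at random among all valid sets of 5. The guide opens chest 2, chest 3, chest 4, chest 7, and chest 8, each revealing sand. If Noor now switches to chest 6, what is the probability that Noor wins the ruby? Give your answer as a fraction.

8/27

Condition on the true location of the ruby.
If it is in chest 1 (prior 1/9): the guide has 56 equally likely choices, so probability 1/56; weight (1/9)·(1/56) = 1/504.
If it is in any of chests 2, 3, 4, 7, and 8 (prior 1/9 each): that chest was opened and seen not to hold the prize — ruled out; weight (1/9)·0 = 0 each.
If it is in any of chests 5, 6, and 9 (prior 1/9 each): the guide has 21 equally likely choices, so probability 1/21; weight (1/9)·(1/21) = 1/189 each.
The weights sum to 1/56.
So P(the ruby in chest 6 | the guide opened chest 2, chest 3, chest 4, chest 7, and chest 8) = (1/189) / (1/56) = 8/27.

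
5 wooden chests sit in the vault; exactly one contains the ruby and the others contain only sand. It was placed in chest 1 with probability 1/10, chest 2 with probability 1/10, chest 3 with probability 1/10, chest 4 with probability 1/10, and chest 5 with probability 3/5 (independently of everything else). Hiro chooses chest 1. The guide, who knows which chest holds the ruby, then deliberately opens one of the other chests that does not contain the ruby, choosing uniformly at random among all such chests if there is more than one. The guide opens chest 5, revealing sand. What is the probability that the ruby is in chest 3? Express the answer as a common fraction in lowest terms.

Condition on the true location of the ruby.
If it is in chest 1 (prior 1/10): the guide has 4 equally likely choices, so probability 1/4; weight (1/10)·(1/4) = 1/40.
If it is in any of chests 2, 3, and 4 (prior 1/10 each): the guide has 3 equally likely choices, so probability 1/3; weight (1/10)·(1/3) = 1/30 each.
If it is in chest 5 (prior 3/5): the guide opened chest 5, so this case is ruled out; weight (3/5)·0 = 0.
The weights sum to 1/8.
So P(the ruby in chest 3 | the guide opened chest 5) = (1/30) / (1/8) = 4/15.

4/15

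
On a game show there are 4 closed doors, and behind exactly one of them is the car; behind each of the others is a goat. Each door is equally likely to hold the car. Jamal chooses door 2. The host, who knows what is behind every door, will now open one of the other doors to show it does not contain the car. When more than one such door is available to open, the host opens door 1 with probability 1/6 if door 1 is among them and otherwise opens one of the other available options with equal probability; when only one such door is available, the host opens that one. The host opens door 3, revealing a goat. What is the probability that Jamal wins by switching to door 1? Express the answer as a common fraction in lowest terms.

Condition on the true location of the car.
If it is behind door 1 (prior 1/4): door 1 holds the prize so is unavailable; the host chooses uniformly among the 2 others, probability 1/2; weight (1/4)·(1/2) = 1/8.
If it is behind door 2 (prior 1/4): door 1 is available but not opened; door 3 gets probability (1 − 1/6)/2 = 5/12; weight (1/4)·(5/12) = 5/48.
If it is behind door 3 (prior 1/4): the host opened door 3, so this case is ruled out; weight (1/4)·0 = 0.
If it is behind door 4 (prior 1/4): door 1 is available but not opened, probability 5/6; weight (1/4)·(5/6) = 5/24.
The weights sum to 7/16.
So P(the car behind door 1 | the host opened door 3) = (1/8) / (7/16) = 2/7.

2/7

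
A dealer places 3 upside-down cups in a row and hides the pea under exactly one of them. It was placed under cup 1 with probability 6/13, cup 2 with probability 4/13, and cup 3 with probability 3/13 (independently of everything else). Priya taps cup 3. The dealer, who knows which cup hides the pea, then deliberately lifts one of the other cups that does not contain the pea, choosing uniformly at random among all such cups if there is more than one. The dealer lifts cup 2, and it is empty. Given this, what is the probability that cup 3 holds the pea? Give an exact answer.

1/5

Apply Bayes' rule, conditioning on where the pea actually is.
If it is under cup 1 (prior 6/13): the dealer has no choice, probability 1; weight (6/13)·1 = 6/13.
If it is under cup 2 (prior 4/13): the dealer opened cup 2, so this case is ruled out; weight (4/13)·0 = 0.
If it is under cup 3 (prior 3/13): the dealer has 2 equally likely choices, so probability 1/2; weight (3/13)·(1/2) = 3/26.
The weights sum to 15/26.
So P(the pea under cup 3 | the dealer opened cup 2) = (3/26) / (15/26) = 1/5.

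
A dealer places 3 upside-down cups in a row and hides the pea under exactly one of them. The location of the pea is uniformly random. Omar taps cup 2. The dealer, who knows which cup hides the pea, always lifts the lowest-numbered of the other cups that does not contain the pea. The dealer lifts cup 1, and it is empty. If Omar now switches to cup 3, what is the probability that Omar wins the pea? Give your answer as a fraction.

Apply Bayes' rule, conditioning on where the pea actually is.
If it is under cup 1 (prior 1/3): the dealer opened cup 1, so this case is ruled out; weight (1/3)·0 = 0.
If it is under either of cups 2 and 3 (prior 1/3 each): cup 1 is the lowest-numbered option available, probability 1; weight (1/3)·1 = 1/3 each.
The weights sum to 2/3.
So P(the pea under cup 3 | the dealer opened cup 1) = (1/3) / (2/3) = 1/2.

1/2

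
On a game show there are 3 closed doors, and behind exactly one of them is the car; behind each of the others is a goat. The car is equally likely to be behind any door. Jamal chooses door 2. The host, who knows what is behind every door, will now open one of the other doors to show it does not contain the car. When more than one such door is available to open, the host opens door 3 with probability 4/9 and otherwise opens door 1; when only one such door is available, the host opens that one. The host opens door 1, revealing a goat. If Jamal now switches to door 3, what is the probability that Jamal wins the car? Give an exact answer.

9/14

Condition on the true location of the car.
If it is behind door 1 (prior 1/3): the host opened door 1, so this case is ruled out; weight (1/3)·0 = 0.
If it is behind door 2 (prior 1/3): door 3 is available but not opened, probability 5/9; weight (1/3)·(5/9) = 5/27.
If it is behind door 3 (prior 1/3): only door 1 is available, probability 1; weight (1/3)·1 = 1/3.
The weights sum to 14/27.
So P(the car behind door 3 | the host opened door 1) = (1/3) / (14/27) = 9/14.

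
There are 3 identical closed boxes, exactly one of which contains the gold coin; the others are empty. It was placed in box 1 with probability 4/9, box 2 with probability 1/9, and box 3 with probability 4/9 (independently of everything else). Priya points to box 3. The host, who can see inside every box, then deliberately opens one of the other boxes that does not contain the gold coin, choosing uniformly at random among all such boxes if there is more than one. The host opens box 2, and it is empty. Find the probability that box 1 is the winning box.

2/3

Consider each possible location of the gold coin in turn.
If it is in box 1 (prior 4/9): the host has no choice, probability 1; weight (4/9)·1 = 4/9.
If it is in box 2 (prior 1/9): the host opened box 2, so this case is ruled out; weight (1/9)·0 = 0.
If it is in box 3 (prior 4/9): the host has 2 equally likely choices, so probability 1/2; weight (4/9)·(1/2) = 2/9.
The weights sum to 2/3.
So P(the gold coin in box 1 | the host opened box 2) = (4/9) / (2/3) = 2/3.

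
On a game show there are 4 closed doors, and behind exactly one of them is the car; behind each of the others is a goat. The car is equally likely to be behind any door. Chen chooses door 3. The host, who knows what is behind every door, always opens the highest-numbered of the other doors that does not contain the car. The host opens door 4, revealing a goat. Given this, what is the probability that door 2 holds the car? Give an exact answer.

1/3

Condition on the true location of the car.
If it is behind any of doors 1, 2, and 3 (prior 1/4 each): door 4 is the highest-numbered option available, probability 1; weight (1/4)·1 = 1/4 each.
If it is behind door 4 (prior 1/4): the host opened door 4, so this case is ruled out; weight (1/4)·0 = 0.
The weights sum to 3/4.
So P(the car behind door 2 | the host opened door 4) = (1/4) / (3/4) = 1/3.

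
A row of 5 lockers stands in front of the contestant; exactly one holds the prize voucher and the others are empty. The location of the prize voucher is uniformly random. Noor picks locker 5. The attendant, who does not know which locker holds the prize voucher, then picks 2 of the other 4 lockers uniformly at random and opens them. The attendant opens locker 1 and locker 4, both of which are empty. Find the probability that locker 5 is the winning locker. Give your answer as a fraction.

1/3

Because the attendant chose which lockers to open without knowing where the prize voucher is, the choice is independent of the prize location. Learning that none of the 2 opened lockers holds the prize voucher simply rules out those 2 locations and leaves the remaining 3 lockers still equally likely by symmetry.
So P(the prize voucher in locker 5) = 1/3.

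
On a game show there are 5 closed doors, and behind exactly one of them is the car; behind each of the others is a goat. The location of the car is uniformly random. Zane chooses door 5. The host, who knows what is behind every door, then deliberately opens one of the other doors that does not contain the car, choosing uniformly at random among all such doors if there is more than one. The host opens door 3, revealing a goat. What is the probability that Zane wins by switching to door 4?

Condition on the true location of the car.
If it is behind any of doors 1, 2, and 4 (prior 1/5 each): the host has 3 equally likely choices, so probability 1/3; weight (1/5)·(1/3) = 1/15 each.
If it is behind door 3 (prior 1/5): the host opened door 3, so this case is ruled out; weight (1/5)·0 = 0.
If it is behind door 5 (prior 1/5): the host has 4 equally likely choices, so probability 1/4; weight (1/5)·(1/4) = 1/20.
The weights sum to 1/4.
So P(the car behind door 4 | the host opened door 3) = (1/15) / (1/4) = 4/15.

4/15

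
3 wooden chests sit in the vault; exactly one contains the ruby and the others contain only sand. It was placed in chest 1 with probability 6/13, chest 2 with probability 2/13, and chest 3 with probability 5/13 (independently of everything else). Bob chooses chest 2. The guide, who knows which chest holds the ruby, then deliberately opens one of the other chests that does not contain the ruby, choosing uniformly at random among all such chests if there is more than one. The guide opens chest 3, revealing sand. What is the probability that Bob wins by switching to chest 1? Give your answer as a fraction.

Consider each possible location of the ruby in turn.
If it is in chest 1 (prior 6/13): the guide has no choice, probability 1; weight (6/13)·1 = 6/13.
If it is in chest 2 (prior 2/13): the guide has 2 equally likely choices, so probability 1/2; weight (2/13)·(1/2) = 1/13.
If it is in chest 3 (prior 5/13): the guide opened chest 3, so this case is ruled out; weight (5/13)·0 = 0.
The weights sum to 7/13.
So P(the ruby in chest 1 | the guide opened chest 3) = (6/13) / (7/13) = 6/7.

6/7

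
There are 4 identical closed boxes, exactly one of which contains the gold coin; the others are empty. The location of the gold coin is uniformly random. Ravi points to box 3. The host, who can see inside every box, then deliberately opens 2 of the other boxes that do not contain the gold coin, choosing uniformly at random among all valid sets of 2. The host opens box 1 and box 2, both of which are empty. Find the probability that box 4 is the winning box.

Condition on the true location of the gold coin.
If it is in either of boxes 1 and 2 (prior 1/4 each): that box was opened and seen not to hold the prize — ruled out; weight (1/4)·0 = 0 each.
If it is in box 3 (prior 1/4): the host has 3 equally likely choices, so probability 1/3; weight (1/4)·(1/3) = 1/12.
If it is in box 4 (prior 1/4): the host has no choice, probability 1; weight (1/4)·1 = 1/4.
The weights sum to 1/3.
So P(the gold coin in box 4 | the host opened box 1 and box 2) = (1/4) / (1/3) = 3/4.

3/4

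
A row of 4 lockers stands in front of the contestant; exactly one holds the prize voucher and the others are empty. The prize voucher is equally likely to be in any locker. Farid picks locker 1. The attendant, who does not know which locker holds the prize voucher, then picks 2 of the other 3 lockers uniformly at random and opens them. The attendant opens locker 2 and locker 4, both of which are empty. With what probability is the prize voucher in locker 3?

Condition on the true location of the prize voucher.
If it is in either of lockers 1 and 3 (prior 1/4 each): the attendant picks exactly this set with probability 1/3 regardless, and none is the prize; weight (1/4)·(1/3) = 1/12 each.
If it is in either of lockers 2 and 4 (prior 1/4 each): that locker was opened and seen not to hold the prize — ruled out; weight (1/4)·0 = 0 each.
The weights sum to 1/6.
So P(the prize voucher in locker 3 | the attendant opened locker 2 and locker 4) = (1/12) / (1/6) = 1/2.

1/2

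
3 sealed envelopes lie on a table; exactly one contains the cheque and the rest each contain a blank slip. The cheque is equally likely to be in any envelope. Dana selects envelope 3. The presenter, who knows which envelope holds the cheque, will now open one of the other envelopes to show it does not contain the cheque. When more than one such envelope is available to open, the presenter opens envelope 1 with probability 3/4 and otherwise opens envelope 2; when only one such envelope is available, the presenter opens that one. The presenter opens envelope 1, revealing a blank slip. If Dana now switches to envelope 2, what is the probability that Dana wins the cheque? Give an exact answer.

Consider each possible location of the cheque in turn.
If it is in envelope 1 (prior 1/3): the presenter opened envelope 1, so this case is ruled out; weight (1/3)·0 = 0.
If it is in envelope 2 (prior 1/3): only envelope 1 is available, probability 1; weight (1/3)·1 = 1/3.
If it is in envelope 3 (prior 1/3): envelope 1 is available, opened with probability 3/4; weight (1/3)·(3/4) = 1/4.
The weights sum to 7/12.
So P(the cheque in envelope 2 | the presenter opened envelope 1) = (1/3) / (7/12) = 4/7.

4/7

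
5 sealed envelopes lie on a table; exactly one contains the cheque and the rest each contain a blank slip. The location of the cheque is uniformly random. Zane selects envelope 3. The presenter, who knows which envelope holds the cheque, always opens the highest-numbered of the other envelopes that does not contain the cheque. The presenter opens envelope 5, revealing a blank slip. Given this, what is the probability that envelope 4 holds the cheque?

Apply Bayes' rule, conditioning on where the cheque actually is.
If it is in any of envelopes 1, 2, 3, and 4 (prior 1/5 each): envelope 5 is the highest-numbered option available, probability 1; weight (1/5)·1 = 1/5 each.
If it is in envelope 5 (prior 1/5): the presenter opened envelope 5, so this case is ruled out; weight (1/5)·0 = 0.
The weights sum to 4/5.
So P(the cheque in envelope 4 | the presenter opened envelope 5) = (1/5) / (4/5) = 1/4.

1/4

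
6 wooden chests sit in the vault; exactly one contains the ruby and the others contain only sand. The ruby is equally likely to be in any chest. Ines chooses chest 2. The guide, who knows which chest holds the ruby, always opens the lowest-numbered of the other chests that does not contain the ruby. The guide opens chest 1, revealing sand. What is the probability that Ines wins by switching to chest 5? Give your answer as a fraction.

Condition on the true location of the ruby.
If it is in chest 1 (prior 1/6): the guide opened chest 1, so this case is ruled out; weight (1/6)·0 = 0.
If it is in any of chests 2, 3, 4, 5, and 6 (prior 1/6 each): chest 1 is the lowest-numbered option available, probability 1; weight (1/6)·1 = 1/6 each.
The weights sum to 5/6.
So P(the ruby in chest 5 | the guide opened chest 1) = (1/6) / (5/6) = 1/5.

1/5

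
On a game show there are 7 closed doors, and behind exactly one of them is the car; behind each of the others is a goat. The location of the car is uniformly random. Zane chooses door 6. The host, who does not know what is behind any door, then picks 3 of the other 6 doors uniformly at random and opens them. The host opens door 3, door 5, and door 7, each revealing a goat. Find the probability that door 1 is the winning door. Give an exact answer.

Because the host chose which doors to open without knowing where the car is, the choice is independent of the prize location. Learning that none of the 3 opened doors holds the car simply rules out those 3 locations and leaves the remaining 4 doors still equally likely by symmetry.
So P(the car behind door 1) = 1/4.

1/4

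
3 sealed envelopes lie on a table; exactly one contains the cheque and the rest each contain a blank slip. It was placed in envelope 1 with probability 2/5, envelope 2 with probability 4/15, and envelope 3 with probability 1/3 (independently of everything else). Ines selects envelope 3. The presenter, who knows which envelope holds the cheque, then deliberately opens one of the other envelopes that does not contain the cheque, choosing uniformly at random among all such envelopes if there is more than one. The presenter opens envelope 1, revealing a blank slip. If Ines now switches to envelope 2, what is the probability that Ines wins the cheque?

Condition on the true location of the cheque.
If it is in envelope 1 (prior 2/5): the presenter opened envelope 1, so this case is ruled out; weight (2/5)·0 = 0.
If it is in envelope 2 (prior 4/15): the presenter has no choice, probability 1; weight (4/15)·1 = 4/15.
If it is in envelope 3 (prior 1/3): the presenter has 2 equally likely choices, so probability 1/2; weight (1/3)·(1/2) = 1/6.
The weights sum to 13/30.
So P(the cheque in envelope 2 | the presenter opened envelope 1) = (4/15) / (13/30) = 8/13.

8/13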